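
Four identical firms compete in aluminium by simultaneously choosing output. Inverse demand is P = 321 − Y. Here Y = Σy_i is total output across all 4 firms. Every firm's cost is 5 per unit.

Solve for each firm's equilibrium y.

A representative firm's profit is π_i = y_i(321 − Y) − 5y_i, with Y = y_i + Σ_{j≠i} y_j.
First-order condition: 316 − 2y_i − Σ_{j≠i} y_j = 0.
With identical firms, set every y_j = y: then 316 − 2y − 3y = 0, i.e. y = 316/5 = 63.2.

63.2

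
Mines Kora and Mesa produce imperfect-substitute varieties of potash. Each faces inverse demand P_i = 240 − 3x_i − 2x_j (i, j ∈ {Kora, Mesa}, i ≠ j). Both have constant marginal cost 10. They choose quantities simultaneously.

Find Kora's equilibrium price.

96.25

Mine Kora's profit: π = x_{Kora}(240 − 3x_{Kora} − 2x_{Mesa}) − 10x_{Kora}.
∂π/∂x_{Kora} = 230 − 6x_{Kora} − 2x_{Mesa} = 0 ⇒ x_{Kora} = 115/3 − (1/3)x_{Mesa}.
Setting x_{Kora} = x_{Mesa} in the reaction function: x_{Kora} = 115/3 − (1/3)x_{Kora}, so x_{Kora} = (115/3) / (4/3) = 28.75.
P_{Kora} = 240 − 3·28.75 − 2·28.75 = 96.25.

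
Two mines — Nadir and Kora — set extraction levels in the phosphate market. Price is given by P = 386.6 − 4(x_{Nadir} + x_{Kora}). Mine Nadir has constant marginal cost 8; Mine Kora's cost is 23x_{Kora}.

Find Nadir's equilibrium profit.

4303.36

Mine Nadir's profit: π = x_{Nadir}(386.6 − 4(x_{Nadir} + x_{Kora})) − 8x_{Nadir}.
∂π/∂x_{Nadir} = 378.6 − 8x_{Nadir} − 4x_{Kora} = 0, so x_{Nadir} = 47.325 − 0.5x_{Kora}.
By the same steps for Kora: x_{Kora} = 45.45 − 0.5x_{Nadir}.
Solving the two reaction functions simultaneously: (1 − (−0.5)(−0.5))x_{Nadir} = 47.325 − 0.5·45.45, so 0.75x_{Nadir} = 24.6 and x_{Nadir} = 32.8.
Then x_{Kora} = 45.45 − 0.5·32.8 = 29.05.
Price P = 386.6 − 4·61.85 = 139.2.
Nadir's profit: (139.2 − 8)·32.8 = 4303.36.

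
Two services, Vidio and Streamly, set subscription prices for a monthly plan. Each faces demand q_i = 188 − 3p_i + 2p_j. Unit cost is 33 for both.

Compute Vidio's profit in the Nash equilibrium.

Vidio's profit: π = (p_{Vidio} − 33)(188 − 3p_{Vidio} + 2p_{Streamly}).
∂π/∂p_{Vidio} = 287 − 6p_{Vidio} + 2p_{Streamly} = 0 ⇒ p_{Vidio} = 287/6 + (1/3)p_{Streamly}.
The game is symmetric, so in equilibrium p_{Streamly} = p_{Vidio}: the reaction function gives (2/3)p_{Vidio} = 287/6, hence p_{Vidio} = 71.75.
q_{Vidio} = 188 − 3·71.75 + 2·71.75 = 116.25.
Profit = (71.75 − 33)·116.25 = 4504.6875.

4504.6875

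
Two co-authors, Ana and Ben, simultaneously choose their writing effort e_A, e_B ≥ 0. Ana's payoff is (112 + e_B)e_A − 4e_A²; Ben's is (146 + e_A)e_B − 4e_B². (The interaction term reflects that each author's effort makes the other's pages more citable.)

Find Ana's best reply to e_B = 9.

15.125

Expanding Ana's payoff: 112e_A + e_Be_A − 4e_A².
∂π/∂e_A = 112 + e_B − 8e_A = 0, so e_A = 14 + 0.125e_B.
At e_B = 9: e_A = 14 + 0.125·9 = 15.125.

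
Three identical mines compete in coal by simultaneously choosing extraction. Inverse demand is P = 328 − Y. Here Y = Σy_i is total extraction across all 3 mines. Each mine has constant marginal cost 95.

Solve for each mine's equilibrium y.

58.25

A representative mine's profit is π_i = y_i(328 − Y) − 95y_i, with Y = y_i + Σ_{j≠i} y_j.
First-order condition: 233 − 2y_i − Σ_{j≠i} y_j = 0.
With identical mines, set every y_j = y: then 233 − 2y − 2y = 0, i.e. y = 233/4 = 58.25.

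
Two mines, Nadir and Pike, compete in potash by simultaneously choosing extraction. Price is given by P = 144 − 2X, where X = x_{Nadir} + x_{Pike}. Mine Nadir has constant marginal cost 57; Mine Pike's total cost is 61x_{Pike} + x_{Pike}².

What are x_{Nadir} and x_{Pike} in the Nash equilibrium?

Mine Nadir's profit: π = x_{Nadir}(144 − 2(x_{Nadir} + x_{Pike})) − 57x_{Nadir}.
∂π/∂x_{Nadir} = 87 − 4x_{Nadir} − 2x_{Pike} = 0, so x_{Nadir} = 21.75 − 0.5x_{Pike}.
For Pike: ∂π/∂x_{Pike} = 83 − 6x_{Pike} − 2x_{Nadir} = 0 ⇒ x_{Pike} = 83/6 − (1/3)x_{Nadir}.
Substituting the second reaction function into the first: x_{Nadir} = 21.75 − 0.5(83/6 − (1/3)x_{Nadir}), which gives (5/6)x_{Nadir} = 89/6 ⇒ x_{Nadir} = 17.8.
Then x_{Pike} = 83/6 − (1/3)·17.8 = 7.9.

17.8, 7.9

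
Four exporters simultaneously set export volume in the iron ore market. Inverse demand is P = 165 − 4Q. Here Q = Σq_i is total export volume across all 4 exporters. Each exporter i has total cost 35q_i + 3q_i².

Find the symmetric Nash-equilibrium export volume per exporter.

A representative exporter's profit is π_i = q_i(165 − 4Q) − 35q_i − 3q_i², with Q = q_i + Σ_{j≠i} q_j.
First-order condition: 130 − 14q_i − 4Σ_{j≠i} q_j = 0.
With identical exporters, set every q_j = q: then 130 − 14q − 12q = 0, i.e. q = 130/26 = 5.

5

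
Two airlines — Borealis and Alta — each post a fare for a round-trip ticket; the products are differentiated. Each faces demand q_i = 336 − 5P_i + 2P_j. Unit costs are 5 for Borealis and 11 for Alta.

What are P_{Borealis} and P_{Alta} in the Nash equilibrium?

Borealis's profit: π = (P_{Borealis} − 5)(336 − 5P_{Borealis} + 2P_{Alta}).
∂π/∂P_{Borealis} = 361 − 10P_{Borealis} + 2P_{Alta} = 0 ⇒ P_{Borealis} = 36.1 + 0.2P_{Alta}.
Similarly P_{Alta} = 39.1 + 0.2P_{Borealis}.
Substituting the second reaction function into the first: P_{Borealis} = 36.1 + 0.2(39.1 + 0.2P_{Borealis}), which gives 0.96P_{Borealis} = 43.92 ⇒ P_{Borealis} = 45.75.
Then P_{Alta} = 39.1 + 0.2·45.75 = 48.25.

45.75, 48.25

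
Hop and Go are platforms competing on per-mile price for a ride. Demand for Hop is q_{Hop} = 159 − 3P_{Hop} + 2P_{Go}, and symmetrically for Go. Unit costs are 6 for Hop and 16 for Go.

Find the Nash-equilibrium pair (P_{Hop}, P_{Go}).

Hop's profit: π = (P_{Hop} − 6)(159 − 3P_{Hop} + 2P_{Go}).
∂π/∂P_{Hop} = 177 − 6P_{Hop} + 2P_{Go} = 0 ⇒ P_{Hop} = 29.5 + (1/3)P_{Go}.
Similarly P_{Go} = 34.5 + (1/3)P_{Hop}.
Solving the two reaction functions simultaneously: (1 − (1/3)(1/3))P_{Hop} = 29.5 + (1/3)·34.5, so (8/9)P_{Hop} = 41 and P_{Hop} = 46.125.
Then P_{Go} = 34.5 + (1/3)·46.125 = 49.875.

46.125, 49.875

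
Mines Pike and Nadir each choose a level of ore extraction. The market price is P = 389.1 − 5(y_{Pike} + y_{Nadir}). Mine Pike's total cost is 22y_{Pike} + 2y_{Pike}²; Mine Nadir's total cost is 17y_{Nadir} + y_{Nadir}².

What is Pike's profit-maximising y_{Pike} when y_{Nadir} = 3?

25.15

Mine Pike's profit: π = y_{Pike}(389.1 − 5(y_{Pike} + y_{Nadir})) − 22y_{Pike} − 2y_{Pike}².
∂π/∂y_{Pike} = 367.1 − 14y_{Pike} − 5y_{Nadir} = 0, so y_{Pike} = 3671/140 − (5/14)y_{Nadir}.
At y_{Nadir} = 3: y_{Pike} = 3671/140 − (5/14)·3 = 25.15.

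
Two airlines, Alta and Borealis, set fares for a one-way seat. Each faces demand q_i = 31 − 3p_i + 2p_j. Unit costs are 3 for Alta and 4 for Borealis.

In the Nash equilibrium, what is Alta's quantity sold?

Alta's profit: π = (p_{Alta} − 3)(31 − 3p_{Alta} + 2p_{Borealis}).
∂π/∂p_{Alta} = 40 − 6p_{Alta} + 2p_{Borealis} = 0 ⇒ p_{Alta} = 20/3 + (1/3)p_{Borealis}.
Similarly p_{Borealis} = 43/6 + (1/3)p_{Alta}.
Plugging p_{Borealis} into Alta's best response: p_{Alta} = 20/3 + (1/3)(43/6 + (1/3)p_{Alta}) ⇒ (8/9)p_{Alta} = 163/18, so p_{Alta} = 10.1875.
Then p_{Borealis} = 43/6 + (1/3)·10.1875 = 10.5625.
q_{Alta} = 31 − 3·10.1875 + 2·10.5625 = 21.5625.

21.5625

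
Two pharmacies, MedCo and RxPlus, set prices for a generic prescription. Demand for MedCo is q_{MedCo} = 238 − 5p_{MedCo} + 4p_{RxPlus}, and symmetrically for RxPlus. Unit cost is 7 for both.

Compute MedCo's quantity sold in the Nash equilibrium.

192.5

MedCo's profit: π = (p_{MedCo} − 7)(238 − 5p_{MedCo} + 4p_{RxPlus}).
∂π/∂p_{MedCo} = 273 − 10p_{MedCo} + 4p_{RxPlus} = 0 ⇒ p_{MedCo} = 27.3 + 0.4p_{RxPlus}.
Setting p_{MedCo} = p_{RxPlus} in the reaction function: p_{MedCo} = 27.3 + 0.4p_{MedCo}, so p_{MedCo} = 27.3 / 0.6 = 45.5.
q_{MedCo} = 238 − 5·45.5 + 4·45.5 = 192.5.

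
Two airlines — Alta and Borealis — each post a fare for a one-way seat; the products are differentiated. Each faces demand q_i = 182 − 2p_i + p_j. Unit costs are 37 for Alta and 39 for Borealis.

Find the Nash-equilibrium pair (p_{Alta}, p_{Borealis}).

85.6, 86.4

Alta's profit: π = (p_{Alta} − 37)(182 − 2p_{Alta} + p_{Borealis}).
∂π/∂p_{Alta} = 256 − 4p_{Alta} + p_{Borealis} = 0 ⇒ p_{Alta} = 64 + 0.25p_{Borealis}.
Similarly p_{Borealis} = 65 + 0.25p_{Alta}.
Substituting the second reaction function into the first: p_{Alta} = 64 + 0.25(65 + 0.25p_{Alta}), which gives 0.9375p_{Alta} = 80.25 ⇒ p_{Alta} = 85.6.
Then p_{Borealis} = 65 + 0.25·85.6 = 86.4.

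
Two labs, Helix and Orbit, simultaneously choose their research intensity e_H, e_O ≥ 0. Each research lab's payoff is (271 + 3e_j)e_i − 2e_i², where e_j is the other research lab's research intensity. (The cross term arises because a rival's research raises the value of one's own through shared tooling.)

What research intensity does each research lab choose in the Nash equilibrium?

271

Helix's payoff is (271 + 3e_O)e_H − 2e_H².
∂π/∂e_H = 271 + 3e_O − 4e_H = 0, so e_H = 67.75 + 0.75e_O.
Setting e_H = e_O in the reaction function: e_H = 67.75 + 0.75e_H, so e_H = 67.75 / 0.25 = 271.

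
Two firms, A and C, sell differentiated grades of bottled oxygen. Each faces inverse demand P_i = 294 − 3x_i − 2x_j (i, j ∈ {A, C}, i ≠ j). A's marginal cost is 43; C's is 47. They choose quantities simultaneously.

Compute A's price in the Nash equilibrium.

137.875

Firm A's profit: π = x_A(294 − 3x_A − 2x_C) − 43x_A.
∂π/∂x_A = 251 − 6x_A − 2x_C = 0 ⇒ x_A = 251/6 − (1/3)x_C.
Similarly x_C = 247/6 − (1/3)x_A.
Solving the two reaction functions simultaneously: (1 − (−1/3)(−1/3))x_A = 251/6 − (1/3)·(247/6), so (8/9)x_A = 253/9 and x_A = 31.625.
Then x_C = 247/6 − (1/3)·31.625 = 30.625.
P_A = 294 − 3·31.625 − 2·30.625 = 137.875.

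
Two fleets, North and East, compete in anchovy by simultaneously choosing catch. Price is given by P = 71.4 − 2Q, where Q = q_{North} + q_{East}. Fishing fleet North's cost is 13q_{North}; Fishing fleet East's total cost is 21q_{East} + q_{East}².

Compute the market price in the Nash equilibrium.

Fishing fleet North's profit: π = q_{North}(71.4 − 2(q_{North} + q_{East})) − 13q_{North}.
∂π/∂q_{North} = 58.4 − 4q_{North} − 2q_{East} = 0, so q_{North} = 14.6 − 0.5q_{East}.
For East: ∂π/∂q_{East} = 50.4 − 6q_{East} − 2q_{North} = 0 ⇒ q_{East} = 8.4 − (1/3)q_{North}.
Substituting the second reaction function into the first: q_{North} = 14.6 − 0.5(8.4 − (1/3)q_{North}), which gives (5/6)q_{North} = 10.4 ⇒ q_{North} = 12.48.
Then q_{East} = 8.4 − (1/3)·12.48 = 4.24.
Equilibrium price: P = 71.4 − 2·16.72 = 37.96.

37.96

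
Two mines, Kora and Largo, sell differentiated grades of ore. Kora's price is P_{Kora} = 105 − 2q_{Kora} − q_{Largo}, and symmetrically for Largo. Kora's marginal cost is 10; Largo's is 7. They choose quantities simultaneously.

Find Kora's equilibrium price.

47.6

Mine Kora's profit: π = q_{Kora}(105 − 2q_{Kora} − q_{Largo}) − 10q_{Kora}.
∂π/∂q_{Kora} = 95 − 4q_{Kora} − q_{Largo} = 0 ⇒ q_{Kora} = 23.75 − 0.25q_{Largo}.
Similarly q_{Largo} = 24.5 − 0.25q_{Kora}.
Solving the two reaction functions simultaneously: (1 − (−0.25)(−0.25))q_{Kora} = 23.75 − 0.25·24.5, so 0.9375q_{Kora} = 17.625 and q_{Kora} = 18.8.
Then q_{Largo} = 24.5 − 0.25·18.8 = 19.8.
P_{Kora} = 105 − 2·18.8 − 19.8 = 47.6.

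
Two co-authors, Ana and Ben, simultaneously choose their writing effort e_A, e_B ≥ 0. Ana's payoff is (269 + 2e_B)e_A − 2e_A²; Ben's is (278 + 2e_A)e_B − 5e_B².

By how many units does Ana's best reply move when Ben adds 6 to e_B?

Expanding Ana's payoff: 269e_A + 2e_Be_A − 2e_A².
∂π/∂e_A = 269 + 2e_B − 4e_A = 0, so e_A = 67.25 + 0.5e_B.
The reaction-function slope is 0.5, so a 6-unit rise in e_B moves e_A by 0.5 × 6 = 3. Ana's best response rises — the actions are strategic complements.

3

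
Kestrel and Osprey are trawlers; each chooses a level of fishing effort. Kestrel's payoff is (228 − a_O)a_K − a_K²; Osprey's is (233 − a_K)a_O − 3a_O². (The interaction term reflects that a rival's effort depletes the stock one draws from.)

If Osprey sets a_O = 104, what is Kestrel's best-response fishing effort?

Expanding Kestrel's payoff: 228a_K − a_Oa_K − a_K².
∂π/∂a_K = 228 − a_O − 2a_K = 0, so a_K = 114 − 0.5a_O.
At a_O = 104: a_K = 114 − 0.5·104 = 62.

62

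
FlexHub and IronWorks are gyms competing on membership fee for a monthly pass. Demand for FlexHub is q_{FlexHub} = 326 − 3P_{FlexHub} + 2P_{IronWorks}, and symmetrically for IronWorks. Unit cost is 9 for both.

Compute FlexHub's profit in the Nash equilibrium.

FlexHub's profit: π = (P_{FlexHub} − 9)(326 − 3P_{FlexHub} + 2P_{IronWorks}).
∂π/∂P_{FlexHub} = 353 − 6P_{FlexHub} + 2P_{IronWorks} = 0 ⇒ P_{FlexHub} = 353/6 + (1/3)P_{IronWorks}.
By symmetry P_{IronWorks} = P_{FlexHub}; substituting into the reaction function, (2/3)P_{FlexHub} = 353/6 and P_{FlexHub} = 88.25.
q_{FlexHub} = 326 − 3·88.25 + 2·88.25 = 237.75.
Profit = (88.25 − 9)·237.75 = 18841.6875.

18841.6875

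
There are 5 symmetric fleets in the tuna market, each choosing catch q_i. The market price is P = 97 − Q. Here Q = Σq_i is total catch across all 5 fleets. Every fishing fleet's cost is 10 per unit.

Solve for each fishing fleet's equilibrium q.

A representative fishing fleet's profit is π_i = q_i(97 − Q) − 10q_i, with Q = q_i + Σ_{j≠i} q_j.
First-order condition: 87 − 2q_i − Σ_{j≠i} q_j = 0.
Imposing symmetry (q_j = q for all j) turns Σ_{j≠i} q_j into 4q, so 87 = 6q and q = 14.5.

14.5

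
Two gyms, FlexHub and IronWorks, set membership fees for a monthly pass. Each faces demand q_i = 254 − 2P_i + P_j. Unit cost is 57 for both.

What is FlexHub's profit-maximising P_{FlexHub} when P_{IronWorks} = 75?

FlexHub's profit: π = (P_{FlexHub} − 57)(254 − 2P_{FlexHub} + P_{IronWorks}).
∂π/∂P_{FlexHub} = 368 − 4P_{FlexHub} + P_{IronWorks} = 0 ⇒ P_{FlexHub} = 92 + 0.25P_{IronWorks}.
At P_{IronWorks} = 75: P_{FlexHub} = 92 + 0.25·75 = 110.75.

110.75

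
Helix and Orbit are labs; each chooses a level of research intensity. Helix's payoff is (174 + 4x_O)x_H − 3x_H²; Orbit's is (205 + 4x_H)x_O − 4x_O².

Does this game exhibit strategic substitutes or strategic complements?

strategic complements

Expanding Helix's payoff: 174x_H + 4x_Ox_H − 3x_H².
∂π/∂x_H = 174 + 4x_O − 6x_H = 0, so x_H = 29 + (2/3)x_O.
The best-response slope dx_H/dx_O = 2/3 > 0: the reaction function is upward-sloping, so the choices are strategic complements.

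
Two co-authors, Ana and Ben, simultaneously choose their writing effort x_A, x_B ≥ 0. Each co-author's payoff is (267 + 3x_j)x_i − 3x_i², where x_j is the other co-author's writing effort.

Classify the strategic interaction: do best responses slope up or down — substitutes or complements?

Ana's payoff is (267 + 3x_B)x_A − 3x_A².
∂π/∂x_A = 267 + 3x_B − 6x_A = 0, so x_A = 44.5 + 0.5x_B.
The best-response slope dx_A/dx_B = 0.5 > 0: the reaction function is upward-sloping, so the choices are strategic complements.

strategic complements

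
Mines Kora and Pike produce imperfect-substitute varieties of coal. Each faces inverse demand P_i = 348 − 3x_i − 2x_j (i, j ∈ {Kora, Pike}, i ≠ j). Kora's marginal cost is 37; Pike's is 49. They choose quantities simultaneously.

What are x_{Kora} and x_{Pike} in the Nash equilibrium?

39.625, 36.625

Mine Kora's profit: π = x_{Kora}(348 − 3x_{Kora} − 2x_{Pike}) − 37x_{Kora}.
∂π/∂x_{Kora} = 311 − 6x_{Kora} − 2x_{Pike} = 0 ⇒ x_{Kora} = 311/6 − (1/3)x_{Pike}.
Similarly x_{Pike} = 299/6 − (1/3)x_{Kora}.
Plugging x_{Pike} into Kora's best response: x_{Kora} = 311/6 − (1/3)(299/6 − (1/3)x_{Kora}) ⇒ (8/9)x_{Kora} = 317/9, so x_{Kora} = 39.625.
Then x_{Pike} = 299/6 − (1/3)·39.625 = 36.625.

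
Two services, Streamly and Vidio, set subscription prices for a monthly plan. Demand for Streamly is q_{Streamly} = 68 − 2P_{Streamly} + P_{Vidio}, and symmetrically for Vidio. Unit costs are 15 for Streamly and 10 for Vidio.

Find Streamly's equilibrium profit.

578

Streamly's profit: π = (P_{Streamly} − 15)(68 − 2P_{Streamly} + P_{Vidio}).
∂π/∂P_{Streamly} = 98 − 4P_{Streamly} + P_{Vidio} = 0 ⇒ P_{Streamly} = 24.5 + 0.25P_{Vidio}.
Similarly P_{Vidio} = 22 + 0.25P_{Streamly}.
Solving the two reaction functions simultaneously: (1 − (0.25)(0.25))P_{Streamly} = 24.5 + 0.25·22, so 0.9375P_{Streamly} = 30 and P_{Streamly} = 32.
Then P_{Vidio} = 22 + 0.25·32 = 30.
q_{Streamly} = 68 − 2·32 + 30 = 34.
Profit = (32 − 15)·34 = 578.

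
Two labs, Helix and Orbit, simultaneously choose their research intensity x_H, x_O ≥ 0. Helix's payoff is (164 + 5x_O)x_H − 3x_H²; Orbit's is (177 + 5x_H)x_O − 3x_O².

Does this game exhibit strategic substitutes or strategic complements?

Expanding Helix's payoff: 164x_H + 5x_Ox_H − 3x_H².
∂π/∂x_H = 164 + 5x_O − 6x_H = 0, so x_H = 82/3 + (5/6)x_O.
The best-response slope dx_H/dx_O = 5/6 > 0: the reaction function is upward-sloping, so the choices are strategic complements.

strategic complements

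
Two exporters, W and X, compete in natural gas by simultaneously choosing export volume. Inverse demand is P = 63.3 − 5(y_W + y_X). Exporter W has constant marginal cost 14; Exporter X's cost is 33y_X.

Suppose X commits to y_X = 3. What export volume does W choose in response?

3.43

Exporter W's profit: π = y_W(63.3 − 5(y_W + y_X)) − 14y_W.
∂π/∂y_W = 49.3 − 10y_W − 5y_X = 0, so y_W = 4.93 − 0.5y_X.
At y_X = 3: y_W = 4.93 − 0.5·3 = 3.43.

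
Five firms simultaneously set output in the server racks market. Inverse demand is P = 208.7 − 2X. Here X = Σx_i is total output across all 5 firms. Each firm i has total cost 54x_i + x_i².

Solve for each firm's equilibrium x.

A representative firm's profit is π_i = x_i(208.7 − 2X) − 54x_i − x_i², with X = x_i + Σ_{j≠i} x_j.
First-order condition: 154.7 − 6x_i − 2Σ_{j≠i} x_j = 0.
With identical firms, set every x_j = x: then 154.7 − 6x − 8x = 0, i.e. x = 154.7/14 = 11.05.

11.05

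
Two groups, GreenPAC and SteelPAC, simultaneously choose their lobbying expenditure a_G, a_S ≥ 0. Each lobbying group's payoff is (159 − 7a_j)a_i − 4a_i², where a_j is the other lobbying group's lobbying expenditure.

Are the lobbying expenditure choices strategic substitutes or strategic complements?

GreenPAC's payoff is (159 − 7a_S)a_G − 4a_G².
∂π/∂a_G = 159 − 7a_S − 8a_G = 0, so a_G = 19.875 − 0.875a_S.
The best-response slope da_G/da_S = −0.875 < 0: the reaction function is downward-sloping, so the choices are strategic substitutes.

strategic substitutes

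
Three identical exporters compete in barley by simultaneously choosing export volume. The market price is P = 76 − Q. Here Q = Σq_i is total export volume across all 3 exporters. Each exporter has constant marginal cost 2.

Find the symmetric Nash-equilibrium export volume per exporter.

18.5

A representative exporter's profit is π_i = q_i(76 − Q) − 2q_i, with Q = q_i + Σ_{j≠i} q_j.
First-order condition: 74 − 2q_i − Σ_{j≠i} q_j = 0.
With identical exporters, set every q_j = q: then 74 − 2q − 2q = 0, i.e. q = 74/4 = 18.5.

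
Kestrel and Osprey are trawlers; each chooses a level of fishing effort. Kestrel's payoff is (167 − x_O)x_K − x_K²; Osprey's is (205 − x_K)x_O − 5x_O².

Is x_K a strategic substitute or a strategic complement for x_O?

strategic substitutes

Expanding Kestrel's payoff: 167x_K − x_Ox_K − x_K².
∂π/∂x_K = 167 − x_O − 2x_K = 0, so x_K = 83.5 − 0.5x_O.
The best-response slope dx_K/dx_O = −0.5 < 0: the reaction function is downward-sloping, so the choices are strategic substitutes.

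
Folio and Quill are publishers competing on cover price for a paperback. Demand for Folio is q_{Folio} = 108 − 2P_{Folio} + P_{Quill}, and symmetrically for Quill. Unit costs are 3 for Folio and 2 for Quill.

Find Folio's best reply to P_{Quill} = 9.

30.75

Folio's profit: π = (P_{Folio} − 3)(108 − 2P_{Folio} + P_{Quill}).
∂π/∂P_{Folio} = 114 − 4P_{Folio} + P_{Quill} = 0 ⇒ P_{Folio} = 28.5 + 0.25P_{Quill}.
At P_{Quill} = 9: P_{Folio} = 28.5 + 0.25·9 = 30.75.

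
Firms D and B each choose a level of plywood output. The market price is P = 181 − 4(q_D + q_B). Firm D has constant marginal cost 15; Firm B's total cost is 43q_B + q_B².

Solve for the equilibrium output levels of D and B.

17.3125, 6.875

Firm D's profit: π = q_D(181 − 4(q_D + q_B)) − 15q_D.
∂π/∂q_D = 166 − 8q_D − 4q_B = 0, so q_D = 20.75 − 0.5q_B.
For B: ∂π/∂q_B = 138 − 10q_B − 4q_D = 0 ⇒ q_B = 13.8 − 0.4q_D.
Solving the two reaction functions simultaneously: (1 − (−0.5)(−0.4))q_D = 20.75 − 0.5·13.8, so 0.8q_D = 13.85 and q_D = 17.3125.
Then q_B = 13.8 − 0.4·17.3125 = 6.875.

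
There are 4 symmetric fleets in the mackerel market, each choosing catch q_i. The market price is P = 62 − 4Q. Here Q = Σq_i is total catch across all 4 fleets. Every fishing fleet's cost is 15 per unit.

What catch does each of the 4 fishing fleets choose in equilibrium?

2.35

A representative fishing fleet's profit is π_i = q_i(62 − 4Q) − 15q_i, with Q = q_i + Σ_{j≠i} q_j.
First-order condition: 47 − 8q_i − 4Σ_{j≠i} q_j = 0.
In a symmetric equilibrium every fishing fleet chooses the same q, so Σ_{j≠i} q_j = 3q. The condition becomes 47 − 20q = 0, giving q = 47/20 = 2.35.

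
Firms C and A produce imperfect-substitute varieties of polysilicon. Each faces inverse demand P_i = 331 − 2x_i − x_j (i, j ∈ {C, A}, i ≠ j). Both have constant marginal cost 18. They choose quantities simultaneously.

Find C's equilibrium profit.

Firm C's profit: π = x_C(331 − 2x_C − x_A) − 18x_C.
∂π/∂x_C = 313 − 4x_C − x_A = 0 ⇒ x_C = 78.25 − 0.25x_A.
By symmetry x_A = x_C; substituting into the reaction function, 1.25x_C = 78.25 and x_C = 62.6.
P_C = 331 − 2·62.6 − 62.6 = 143.2.
Profit = (143.2 − 18)·62.6 = 7837.52.

7837.52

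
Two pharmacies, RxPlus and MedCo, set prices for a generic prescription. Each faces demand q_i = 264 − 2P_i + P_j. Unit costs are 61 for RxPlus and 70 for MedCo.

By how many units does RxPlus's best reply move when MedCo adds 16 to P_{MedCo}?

RxPlus's profit: π = (P_{RxPlus} − 61)(264 − 2P_{RxPlus} + P_{MedCo}).
∂π/∂P_{RxPlus} = 386 − 4P_{RxPlus} + P_{MedCo} = 0 ⇒ P_{RxPlus} = 96.5 + 0.25P_{MedCo}.
The reaction-function slope is 0.25, so a 16-unit rise in P_{MedCo} moves P_{RxPlus} by 0.25 × 16 = 4. RxPlus's best response rises — the actions are strategic complements.

4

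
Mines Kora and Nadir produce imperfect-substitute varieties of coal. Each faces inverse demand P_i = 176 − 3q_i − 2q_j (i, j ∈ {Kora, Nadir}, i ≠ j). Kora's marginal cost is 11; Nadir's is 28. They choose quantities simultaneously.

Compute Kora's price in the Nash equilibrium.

76.0625

Mine Kora's profit: π = q_{Kora}(176 − 3q_{Kora} − 2q_{Nadir}) − 11q_{Kora}.
∂π/∂q_{Kora} = 165 − 6q_{Kora} − 2q_{Nadir} = 0 ⇒ q_{Kora} = 27.5 − (1/3)q_{Nadir}.
Similarly q_{Nadir} = 74/3 − (1/3)q_{Kora}.
Solving the two reaction functions simultaneously: (1 − (−1/3)(−1/3))q_{Kora} = 27.5 − (1/3)·(74/3), so (8/9)q_{Kora} = 347/18 and q_{Kora} = 21.6875.
Then q_{Nadir} = 74/3 − (1/3)·21.6875 = 17.4375.
P_{Kora} = 176 − 3·21.6875 − 2·17.4375 = 76.0625.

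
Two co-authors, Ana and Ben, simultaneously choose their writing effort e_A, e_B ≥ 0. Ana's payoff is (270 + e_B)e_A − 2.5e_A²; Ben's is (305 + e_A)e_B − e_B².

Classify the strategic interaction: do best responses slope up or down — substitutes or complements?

strategic complements

Expanding Ana's payoff: 270e_A + e_Be_A − 2.5e_A².
∂π/∂e_A = 270 + e_B − 5e_A = 0, so e_A = 54 + 0.2e_B.
The best-response slope de_A/de_B = 0.2 > 0: the reaction function is upward-sloping, so the choices are strategic complements.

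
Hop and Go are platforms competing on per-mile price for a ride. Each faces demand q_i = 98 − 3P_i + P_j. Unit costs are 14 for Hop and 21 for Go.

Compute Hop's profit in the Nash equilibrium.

639.48

Hop's profit: π = (P_{Hop} − 14)(98 − 3P_{Hop} + P_{Go}).
∂π/∂P_{Hop} = 140 − 6P_{Hop} + P_{Go} = 0 ⇒ P_{Hop} = 70/3 + (1/6)P_{Go}.
Similarly P_{Go} = 161/6 + (1/6)P_{Hop}.
Solving the two reaction functions simultaneously: (1 − (1/6)(1/6))P_{Hop} = 70/3 + (1/6)·(161/6), so (35/36)P_{Hop} = 1001/36 and P_{Hop} = 28.6.
Then P_{Go} = 161/6 + (1/6)·28.6 = 31.6.
q_{Hop} = 98 − 3·28.6 + 31.6 = 43.8.
Profit = (28.6 − 14)·43.8 = 639.48.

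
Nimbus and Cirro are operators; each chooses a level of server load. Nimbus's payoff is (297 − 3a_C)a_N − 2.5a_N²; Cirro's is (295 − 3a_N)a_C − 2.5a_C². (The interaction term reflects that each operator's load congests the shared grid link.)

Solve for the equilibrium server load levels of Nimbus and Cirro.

Expanding Nimbus's payoff: 297a_N − 3a_Ca_N − 2.5a_N².
∂π/∂a_N = 297 − 3a_C − 5a_N = 0, so a_N = 59.4 − 0.6a_C.
Likewise for Cirro: a_C = 59 − 0.6a_N.
Solving the two reaction functions simultaneously: (1 − (−0.6)(−0.6))a_N = 59.4 − 0.6·59, so 0.64a_N = 24 and a_N = 37.5.
Then a_C = 59 − 0.6·37.5 = 36.5.

37.5, 36.5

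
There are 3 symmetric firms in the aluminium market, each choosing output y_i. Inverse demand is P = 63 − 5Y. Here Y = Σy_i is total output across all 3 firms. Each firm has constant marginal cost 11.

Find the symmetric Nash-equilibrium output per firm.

2.6

A representative firm's profit is π_i = y_i(63 − 5Y) − 11y_i, with Y = y_i + Σ_{j≠i} y_j.
First-order condition: 52 − 10y_i − 5Σ_{j≠i} y_j = 0.
In a symmetric equilibrium every firm chooses the same y, so Σ_{j≠i} y_j = 2y. The condition becomes 52 − 20y = 0, giving y = 52/20 = 2.6.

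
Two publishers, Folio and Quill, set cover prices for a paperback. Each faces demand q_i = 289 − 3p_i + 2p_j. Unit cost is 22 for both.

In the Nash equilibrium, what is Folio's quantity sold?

200.25

Folio's profit: π = (p_{Folio} − 22)(289 − 3p_{Folio} + 2p_{Quill}).
∂π/∂p_{Folio} = 355 − 6p_{Folio} + 2p_{Quill} = 0 ⇒ p_{Folio} = 355/6 + (1/3)p_{Quill}.
Setting p_{Folio} = p_{Quill} in the reaction function: p_{Folio} = 355/6 + (1/3)p_{Folio}, so p_{Folio} = (355/6) / (2/3) = 88.75.
q_{Folio} = 289 − 3·88.75 + 2·88.75 = 200.25.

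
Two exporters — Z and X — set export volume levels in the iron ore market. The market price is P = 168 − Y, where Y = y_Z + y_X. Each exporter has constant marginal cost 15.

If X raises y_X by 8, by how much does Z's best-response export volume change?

Exporter Z's profit: π = y_Z(168 − (y_Z + y_X)) − 15y_Z.
∂π/∂y_Z = 153 − 2y_Z − y_X = 0, so y_Z = 76.5 − 0.5y_X.
The reaction-function slope is −0.5, so an 8-unit rise in y_X moves y_Z by −0.5 × 8 = −4. Z's best response falls — the actions are strategic substitutes.

-4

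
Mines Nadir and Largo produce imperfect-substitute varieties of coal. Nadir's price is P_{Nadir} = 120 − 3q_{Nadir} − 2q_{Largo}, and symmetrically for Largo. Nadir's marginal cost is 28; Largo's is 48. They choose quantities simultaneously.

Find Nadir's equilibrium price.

Mine Nadir's profit: π = q_{Nadir}(120 − 3q_{Nadir} − 2q_{Largo}) − 28q_{Nadir}.
∂π/∂q_{Nadir} = 92 − 6q_{Nadir} − 2q_{Largo} = 0 ⇒ q_{Nadir} = 46/3 − (1/3)q_{Largo}.
Similarly q_{Largo} = 12 − (1/3)q_{Nadir}.
Solving the two reaction functions simultaneously: (1 − (−1/3)(−1/3))q_{Nadir} = 46/3 − (1/3)·12, so (8/9)q_{Nadir} = 34/3 and q_{Nadir} = 12.75.
Then q_{Largo} = 12 − (1/3)·12.75 = 7.75.
P_{Nadir} = 120 − 3·12.75 − 2·7.75 = 66.25.

66.25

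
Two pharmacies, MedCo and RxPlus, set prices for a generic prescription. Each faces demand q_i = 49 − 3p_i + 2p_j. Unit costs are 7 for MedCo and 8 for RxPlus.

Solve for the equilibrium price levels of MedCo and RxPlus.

MedCo's profit: π = (p_{MedCo} − 7)(49 − 3p_{MedCo} + 2p_{RxPlus}).
∂π/∂p_{MedCo} = 70 − 6p_{MedCo} + 2p_{RxPlus} = 0 ⇒ p_{MedCo} = 35/3 + (1/3)p_{RxPlus}.
Similarly p_{RxPlus} = 73/6 + (1/3)p_{MedCo}.
Plugging p_{RxPlus} into MedCo's best response: p_{MedCo} = 35/3 + (1/3)(73/6 + (1/3)p_{MedCo}) ⇒ (8/9)p_{MedCo} = 283/18, so p_{MedCo} = 17.6875.
Then p_{RxPlus} = 73/6 + (1/3)·17.6875 = 18.0625.

17.6875, 18.0625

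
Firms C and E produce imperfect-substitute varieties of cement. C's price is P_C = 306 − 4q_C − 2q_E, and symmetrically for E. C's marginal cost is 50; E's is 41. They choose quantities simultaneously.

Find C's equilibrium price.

151.2

Firm C's profit: π = q_C(306 − 4q_C − 2q_E) − 50q_C.
∂π/∂q_C = 256 − 8q_C − 2q_E = 0 ⇒ q_C = 32 − 0.25q_E.
Similarly q_E = 33.125 − 0.25q_C.
Solving the two reaction functions simultaneously: (1 − (−0.25)(−0.25))q_C = 32 − 0.25·33.125, so 0.9375q_C = 759/32 and q_C = 25.3.
Then q_E = 33.125 − 0.25·25.3 = 26.8.
P_C = 306 − 4·25.3 − 2·26.8 = 151.2.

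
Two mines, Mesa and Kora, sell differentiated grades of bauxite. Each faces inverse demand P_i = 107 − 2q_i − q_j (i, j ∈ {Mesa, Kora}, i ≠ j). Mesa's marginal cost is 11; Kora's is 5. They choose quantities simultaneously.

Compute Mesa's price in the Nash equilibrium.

Mine Mesa's profit: π = q_{Mesa}(107 − 2q_{Mesa} − q_{Kora}) − 11q_{Mesa}.
∂π/∂q_{Mesa} = 96 − 4q_{Mesa} − q_{Kora} = 0 ⇒ q_{Mesa} = 24 − 0.25q_{Kora}.
Similarly q_{Kora} = 25.5 − 0.25q_{Mesa}.
Plugging q_{Kora} into Mesa's best response: q_{Mesa} = 24 − 0.25(25.5 − 0.25q_{Mesa}) ⇒ 0.9375q_{Mesa} = 17.625, so q_{Mesa} = 18.8.
Then q_{Kora} = 25.5 − 0.25·18.8 = 20.8.
P_{Mesa} = 107 − 2·18.8 − 20.8 = 48.6.

48.6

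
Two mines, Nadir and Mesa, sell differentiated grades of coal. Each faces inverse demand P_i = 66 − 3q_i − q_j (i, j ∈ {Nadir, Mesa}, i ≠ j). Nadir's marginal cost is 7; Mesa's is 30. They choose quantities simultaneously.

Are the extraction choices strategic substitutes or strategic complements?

Mine Nadir's profit: π = q_{Nadir}(66 − 3q_{Nadir} − q_{Mesa}) − 7q_{Nadir}.
∂π/∂q_{Nadir} = 59 − 6q_{Nadir} − q_{Mesa} = 0 ⇒ q_{Nadir} = 59/6 − (1/6)q_{Mesa}.
The best-response slope dq_{Nadir}/dq_{Mesa} = −1/6 < 0: the reaction function is downward-sloping, so the choices are strategic substitutes.

strategic substitutes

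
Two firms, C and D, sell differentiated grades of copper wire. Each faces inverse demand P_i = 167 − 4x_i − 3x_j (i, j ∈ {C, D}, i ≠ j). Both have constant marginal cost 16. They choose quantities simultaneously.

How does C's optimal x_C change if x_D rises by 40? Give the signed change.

Firm C's profit: π = x_C(167 − 4x_C − 3x_D) − 16x_C.
∂π/∂x_C = 151 − 8x_C − 3x_D = 0 ⇒ x_C = 18.875 − 0.375x_D.
The reaction-function slope is −0.375, so a 40-unit rise in x_D moves x_C by −0.375 × 40 = −15. C's best response falls — the actions are strategic substitutes.

-15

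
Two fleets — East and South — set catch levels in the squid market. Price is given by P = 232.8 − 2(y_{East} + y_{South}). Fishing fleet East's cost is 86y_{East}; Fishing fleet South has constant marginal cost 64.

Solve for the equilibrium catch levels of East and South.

20.8, 31.8

Fishing fleet East's profit: π = y_{East}(232.8 − 2(y_{East} + y_{South})) − 86y_{East}.
∂π/∂y_{East} = 146.8 − 4y_{East} − 2y_{South} = 0, so y_{East} = 36.7 − 0.5y_{South}.
By the same steps for South: y_{South} = 42.2 − 0.5y_{East}.
Solving the two reaction functions simultaneously: (1 − (−0.5)(−0.5))y_{East} = 36.7 − 0.5·42.2, so 0.75y_{East} = 15.6 and y_{East} = 20.8.
Then y_{South} = 42.2 − 0.5·20.8 = 31.8.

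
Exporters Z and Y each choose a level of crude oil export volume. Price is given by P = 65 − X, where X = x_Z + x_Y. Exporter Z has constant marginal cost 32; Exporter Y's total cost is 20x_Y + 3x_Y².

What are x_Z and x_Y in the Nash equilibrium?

Exporter Z's profit: π = x_Z(65 − (x_Z + x_Y)) − 32x_Z.
∂π/∂x_Z = 33 − 2x_Z − x_Y = 0, so x_Z = 16.5 − 0.5x_Y.
For Y: ∂π/∂x_Y = 45 − 8x_Y − x_Z = 0 ⇒ x_Y = 5.625 − 0.125x_Z.
Substituting the second reaction function into the first: x_Z = 16.5 − 0.5(5.625 − 0.125x_Z), which gives 0.9375x_Z = 13.6875 ⇒ x_Z = 14.6.
Then x_Y = 5.625 − 0.125·14.6 = 3.8.

14.6, 3.8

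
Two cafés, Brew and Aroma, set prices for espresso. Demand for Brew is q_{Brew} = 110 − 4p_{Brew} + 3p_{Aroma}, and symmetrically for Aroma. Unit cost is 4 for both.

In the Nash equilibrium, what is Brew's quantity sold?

84.8

Brew's profit: π = (p_{Brew} − 4)(110 − 4p_{Brew} + 3p_{Aroma}).
∂π/∂p_{Brew} = 126 − 8p_{Brew} + 3p_{Aroma} = 0 ⇒ p_{Brew} = 15.75 + 0.375p_{Aroma}.
By symmetry p_{Aroma} = p_{Brew}; substituting into the reaction function, 0.625p_{Brew} = 15.75 and p_{Brew} = 25.2.
q_{Brew} = 110 − 4·25.2 + 3·25.2 = 84.8.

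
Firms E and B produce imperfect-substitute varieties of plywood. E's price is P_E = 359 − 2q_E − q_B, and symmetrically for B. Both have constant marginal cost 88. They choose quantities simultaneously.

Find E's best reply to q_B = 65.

Firm E's profit: π = q_E(359 − 2q_E − q_B) − 88q_E.
∂π/∂q_E = 271 − 4q_E − q_B = 0 ⇒ q_E = 67.75 − 0.25q_B.
At q_B = 65: q_E = 67.75 − 0.25·65 = 51.5.

51.5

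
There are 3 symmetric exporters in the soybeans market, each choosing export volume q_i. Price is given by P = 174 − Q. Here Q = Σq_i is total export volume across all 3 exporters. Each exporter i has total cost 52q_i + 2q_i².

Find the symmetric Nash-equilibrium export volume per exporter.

15.25

A representative exporter's profit is π_i = q_i(174 − Q) − 52q_i − 2q_i², with Q = q_i + Σ_{j≠i} q_j.
First-order condition: 122 − 6q_i − Σ_{j≠i} q_j = 0.
In a symmetric equilibrium every exporter chooses the same q, so Σ_{j≠i} q_j = 2q. The condition becomes 122 − 8q = 0, giving q = 122/8 = 15.25.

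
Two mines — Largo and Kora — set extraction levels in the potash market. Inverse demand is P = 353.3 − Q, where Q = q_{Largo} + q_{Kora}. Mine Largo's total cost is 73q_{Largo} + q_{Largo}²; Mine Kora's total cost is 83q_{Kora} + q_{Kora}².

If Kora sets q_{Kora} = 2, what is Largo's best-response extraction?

Mine Largo's profit: π = q_{Largo}(353.3 − (q_{Largo} + q_{Kora})) − 73q_{Largo} − q_{Largo}².
∂π/∂q_{Largo} = 280.3 − 4q_{Largo} − q_{Kora} = 0, so q_{Largo} = 70.075 − 0.25q_{Kora}.
At q_{Kora} = 2: q_{Largo} = 70.075 − 0.25·2 = 69.575.

69.575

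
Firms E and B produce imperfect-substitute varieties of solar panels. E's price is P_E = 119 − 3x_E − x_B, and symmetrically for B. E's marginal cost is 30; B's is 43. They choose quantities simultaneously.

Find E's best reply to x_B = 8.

13.5

Firm E's profit: π = x_E(119 − 3x_E − x_B) − 30x_E.
∂π/∂x_E = 89 − 6x_E − x_B = 0 ⇒ x_E = 89/6 − (1/6)x_B.
At x_B = 8: x_E = 89/6 − (1/6)·8 = 13.5.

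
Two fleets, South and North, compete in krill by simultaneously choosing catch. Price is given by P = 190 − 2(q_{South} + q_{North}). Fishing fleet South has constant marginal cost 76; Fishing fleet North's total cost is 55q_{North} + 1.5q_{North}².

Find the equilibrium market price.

Fishing fleet South's profit: π = q_{South}(190 − 2(q_{South} + q_{North})) − 76q_{South}.
∂π/∂q_{South} = 114 − 4q_{South} − 2q_{North} = 0, so q_{South} = 28.5 − 0.5q_{North}.
For North: ∂π/∂q_{North} = 135 − 7q_{North} − 2q_{South} = 0 ⇒ q_{North} = 135/7 − (2/7)q_{South}.
Plugging q_{North} into South's best response: q_{South} = 28.5 − 0.5(135/7 − (2/7)q_{South}) ⇒ (6/7)q_{South} = 132/7, so q_{South} = 22.
Then q_{North} = 135/7 − (2/7)·22 = 13.
Equilibrium price: P = 190 − 2·35 = 120.

120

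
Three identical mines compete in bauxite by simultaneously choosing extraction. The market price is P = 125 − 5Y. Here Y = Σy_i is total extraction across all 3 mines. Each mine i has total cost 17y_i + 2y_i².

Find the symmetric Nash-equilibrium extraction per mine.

4.5

A representative mine's profit is π_i = y_i(125 − 5Y) − 17y_i − 2y_i², with Y = y_i + Σ_{j≠i} y_j.
First-order condition: 108 − 14y_i − 5Σ_{j≠i} y_j = 0.
With identical mines, set every y_j = y: then 108 − 14y − 10y = 0, i.e. y = 108/24 = 4.5.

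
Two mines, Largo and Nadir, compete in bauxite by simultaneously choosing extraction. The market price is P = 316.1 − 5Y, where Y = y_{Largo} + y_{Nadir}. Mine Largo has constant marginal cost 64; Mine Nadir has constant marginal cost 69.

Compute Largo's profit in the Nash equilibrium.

1468.898

Mine Largo's profit: π = y_{Largo}(316.1 − 5(y_{Largo} + y_{Nadir})) − 64y_{Largo}.
∂π/∂y_{Largo} = 252.1 − 10y_{Largo} − 5y_{Nadir} = 0, so y_{Largo} = 25.21 − 0.5y_{Nadir}.
By the same steps for Nadir: y_{Nadir} = 24.71 − 0.5y_{Largo}.
Substituting the second reaction function into the first: y_{Largo} = 25.21 − 0.5(24.71 − 0.5y_{Largo}), which gives 0.75y_{Largo} = 12.855 ⇒ y_{Largo} = 17.14.
Then y_{Nadir} = 24.71 − 0.5·17.14 = 16.14.
Price P = 316.1 − 5·33.28 = 149.7.
Largo's profit: (149.7 − 64)·17.14 = 1468.898.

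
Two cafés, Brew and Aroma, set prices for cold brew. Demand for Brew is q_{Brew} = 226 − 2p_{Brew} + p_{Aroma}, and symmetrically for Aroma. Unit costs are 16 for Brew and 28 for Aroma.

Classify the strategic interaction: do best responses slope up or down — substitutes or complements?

Brew's profit: π = (p_{Brew} − 16)(226 − 2p_{Brew} + p_{Aroma}).
∂π/∂p_{Brew} = 258 − 4p_{Brew} + p_{Aroma} = 0 ⇒ p_{Brew} = 64.5 + 0.25p_{Aroma}.
The best-response slope dp_{Brew}/dp_{Aroma} = 0.25 > 0: the reaction function is upward-sloping, so the choices are strategic complements.

strategic complements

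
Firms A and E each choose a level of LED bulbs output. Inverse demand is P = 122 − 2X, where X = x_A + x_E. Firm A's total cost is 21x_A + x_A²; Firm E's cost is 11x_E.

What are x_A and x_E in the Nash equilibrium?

9.1, 23.2

Firm A's profit: π = x_A(122 − 2(x_A + x_E)) − 21x_A − x_A².
∂π/∂x_A = 101 − 6x_A − 2x_E = 0, so x_A = 101/6 − (1/3)x_E.
For E: ∂π/∂x_E = 111 − 4x_E − 2x_A = 0 ⇒ x_E = 27.75 − 0.5x_A.
Plugging x_E into A's best response: x_A = 101/6 − (1/3)(27.75 − 0.5x_A) ⇒ (5/6)x_A = 91/12, so x_A = 9.1.
Then x_E = 27.75 − 0.5·9.1 = 23.2.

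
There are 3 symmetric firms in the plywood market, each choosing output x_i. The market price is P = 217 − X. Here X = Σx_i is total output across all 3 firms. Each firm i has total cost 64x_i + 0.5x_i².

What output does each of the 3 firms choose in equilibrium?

30.6

A representative firm's profit is π_i = x_i(217 − X) − 64x_i − 0.5x_i², with X = x_i + Σ_{j≠i} x_j.
First-order condition: 153 − 3x_i − Σ_{j≠i} x_j = 0.
With identical firms, set every x_j = x: then 153 − 3x − 2x = 0, i.e. x = 153/5 = 30.6.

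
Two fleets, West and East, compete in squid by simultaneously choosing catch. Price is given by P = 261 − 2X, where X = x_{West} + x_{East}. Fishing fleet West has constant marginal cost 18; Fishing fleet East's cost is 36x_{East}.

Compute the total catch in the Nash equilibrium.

78

Fishing fleet West's profit: π = x_{West}(261 − 2(x_{West} + x_{East})) − 18x_{West}.
∂π/∂x_{West} = 243 − 4x_{West} − 2x_{East} = 0, so x_{West} = 60.75 − 0.5x_{East}.
By the same steps for East: x_{East} = 56.25 − 0.5x_{West}.
Plugging x_{East} into West's best response: x_{West} = 60.75 − 0.5(56.25 − 0.5x_{West}) ⇒ 0.75x_{West} = 32.625, so x_{West} = 43.5.
Then x_{East} = 56.25 − 0.5·43.5 = 34.5.
Total catch: 43.5 + 34.5 = 78.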